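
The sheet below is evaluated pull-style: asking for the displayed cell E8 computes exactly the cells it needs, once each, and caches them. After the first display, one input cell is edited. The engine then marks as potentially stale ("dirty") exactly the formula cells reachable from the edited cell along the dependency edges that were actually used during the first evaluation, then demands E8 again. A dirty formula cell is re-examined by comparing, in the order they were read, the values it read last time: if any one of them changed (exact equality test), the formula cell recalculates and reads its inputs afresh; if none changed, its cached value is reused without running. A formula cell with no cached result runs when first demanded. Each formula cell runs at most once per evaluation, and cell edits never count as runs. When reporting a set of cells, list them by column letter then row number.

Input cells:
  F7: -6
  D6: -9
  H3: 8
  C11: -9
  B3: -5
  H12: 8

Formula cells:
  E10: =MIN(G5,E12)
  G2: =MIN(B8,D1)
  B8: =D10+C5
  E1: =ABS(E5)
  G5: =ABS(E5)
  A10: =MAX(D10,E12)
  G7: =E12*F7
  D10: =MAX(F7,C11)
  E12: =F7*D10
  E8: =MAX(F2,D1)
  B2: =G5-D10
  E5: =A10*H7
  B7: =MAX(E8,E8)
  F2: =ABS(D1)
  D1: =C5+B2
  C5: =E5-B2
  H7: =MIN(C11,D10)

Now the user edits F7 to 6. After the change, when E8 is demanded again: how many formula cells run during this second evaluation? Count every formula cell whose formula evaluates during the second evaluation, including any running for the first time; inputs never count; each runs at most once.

First demand of the output computes:
  D10 = MAX(-6, -9) = -6
  E12 = -6 * -6 = 36
  A10 = MAX(-6, 36) = 36
  H7 = MIN(-9, -6) = -9
  E5 = 36 * -9 = -324
  G5 = ABS(-324) = 324
  B2 = 324 - -6 = 330
  C5 = -324 - 330 = -654
  D1 = -654 + 330 = -324
  F2 = ABS(-324) = 324
  E8 = MAX(324, -324) = 324

After the edit, cleaning proceeds:
  D10: a read changed (F7 -6->6) — executes, giving 6.
  E12: a read changed (F7 -6->6; D10 -6->6) — executes, giving 36 — identical to its old value.
  A10: a read changed (D10 -6->6) — executes, giving 36 — identical to its old value.
  H7: a read changed (D10 -6->6) — executes, giving -9 — identical to its old value.
  E5: dirty, but its reads are unchanged (A10 unchanged, H7 unchanged); cached -324 stands.
  G5: dirty, but its reads are unchanged (E5 unchanged); cached 324 stands.
  B2: a read changed (D10 -6->6) — executes, giving 318.
  C5: a read changed (B2 330->318) — executes, giving -642.
  D1: a read changed (C5 -654->-642; B2 330->318) — executes, giving -324 — identical to its old value.
  F2: dirty, but its reads are unchanged (D1 unchanged); cached 324 stands.
  E8: dirty, but its reads are unchanged (F2 unchanged, D1 unchanged); cached 324 stands.

Note where the cutoff bites: E5 is checked, finds nothing changed, and keeps its cache.

7 formula cells run: A10, B2, C5, D1, D10, E12, H7.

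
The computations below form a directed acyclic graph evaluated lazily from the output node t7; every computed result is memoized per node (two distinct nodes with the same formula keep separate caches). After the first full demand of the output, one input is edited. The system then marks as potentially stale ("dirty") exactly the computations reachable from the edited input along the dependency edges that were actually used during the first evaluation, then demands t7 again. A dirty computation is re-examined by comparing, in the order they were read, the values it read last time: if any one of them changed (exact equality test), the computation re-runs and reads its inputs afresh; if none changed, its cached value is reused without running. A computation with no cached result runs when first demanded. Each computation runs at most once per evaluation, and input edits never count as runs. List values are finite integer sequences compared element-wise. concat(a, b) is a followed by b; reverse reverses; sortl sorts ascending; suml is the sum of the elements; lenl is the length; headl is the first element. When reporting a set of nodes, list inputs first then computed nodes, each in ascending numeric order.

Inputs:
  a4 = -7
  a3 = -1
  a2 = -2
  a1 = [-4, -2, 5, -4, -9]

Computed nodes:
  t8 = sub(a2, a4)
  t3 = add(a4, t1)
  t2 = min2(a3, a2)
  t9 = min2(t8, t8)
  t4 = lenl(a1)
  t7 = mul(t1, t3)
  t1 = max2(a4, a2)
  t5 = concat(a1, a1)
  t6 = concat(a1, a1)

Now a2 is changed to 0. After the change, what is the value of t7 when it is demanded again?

First demand of the output computes:
  t1 = max2(-7, -2) = -2
  t3 = add(-7, -2) = -9
  t7 = mul(-2, -9) = 18

After the edit, cleaning proceeds:
  t1: a read changed (a2 -2->0) — executes, giving 0.
  t3: a read changed (t1 -2->0) — executes, giving -7.
  t7: a read changed (t1 -2->0; t3 -9->-7) — executes, giving 0.

Demanding t7 again yields 0.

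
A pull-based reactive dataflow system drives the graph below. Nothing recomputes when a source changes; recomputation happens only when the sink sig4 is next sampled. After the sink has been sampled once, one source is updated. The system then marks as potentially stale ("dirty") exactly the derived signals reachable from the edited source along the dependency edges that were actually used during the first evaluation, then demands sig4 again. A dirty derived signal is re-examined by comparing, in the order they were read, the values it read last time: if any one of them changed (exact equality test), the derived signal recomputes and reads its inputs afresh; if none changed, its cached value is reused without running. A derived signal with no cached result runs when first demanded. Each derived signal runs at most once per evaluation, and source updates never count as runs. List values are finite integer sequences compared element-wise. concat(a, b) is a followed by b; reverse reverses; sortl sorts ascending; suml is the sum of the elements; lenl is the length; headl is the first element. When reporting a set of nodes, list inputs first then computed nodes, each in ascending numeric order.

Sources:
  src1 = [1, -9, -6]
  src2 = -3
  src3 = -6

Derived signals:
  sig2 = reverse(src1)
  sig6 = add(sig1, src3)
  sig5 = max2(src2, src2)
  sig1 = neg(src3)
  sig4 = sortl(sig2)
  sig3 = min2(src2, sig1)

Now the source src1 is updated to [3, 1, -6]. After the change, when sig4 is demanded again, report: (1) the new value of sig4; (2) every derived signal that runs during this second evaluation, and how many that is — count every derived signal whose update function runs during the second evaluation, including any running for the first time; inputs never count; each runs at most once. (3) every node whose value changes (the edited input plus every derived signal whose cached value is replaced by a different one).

New value of sig4: [-6, 1, 3].
Derived signals that run: sig2, sig4 — 2 in total.
Values that change: src1, sig2, sig4.

First evaluation (everything demanded from the output):
  sig2 = reverse([1, -9, -6]) = [-6, -9, 1]
  sig4 = sortl([-6, -9, 1]) = [-9, -6, 1]

Propagation after the edit:
  sig2: runs — src1 [1, -9, -6]->[3, 1, -6]; result [-6, 1, 3].
  sig4: runs — sig2 [-6, -9, 1]->[-6, 1, 3]; result [-6, 1, 3].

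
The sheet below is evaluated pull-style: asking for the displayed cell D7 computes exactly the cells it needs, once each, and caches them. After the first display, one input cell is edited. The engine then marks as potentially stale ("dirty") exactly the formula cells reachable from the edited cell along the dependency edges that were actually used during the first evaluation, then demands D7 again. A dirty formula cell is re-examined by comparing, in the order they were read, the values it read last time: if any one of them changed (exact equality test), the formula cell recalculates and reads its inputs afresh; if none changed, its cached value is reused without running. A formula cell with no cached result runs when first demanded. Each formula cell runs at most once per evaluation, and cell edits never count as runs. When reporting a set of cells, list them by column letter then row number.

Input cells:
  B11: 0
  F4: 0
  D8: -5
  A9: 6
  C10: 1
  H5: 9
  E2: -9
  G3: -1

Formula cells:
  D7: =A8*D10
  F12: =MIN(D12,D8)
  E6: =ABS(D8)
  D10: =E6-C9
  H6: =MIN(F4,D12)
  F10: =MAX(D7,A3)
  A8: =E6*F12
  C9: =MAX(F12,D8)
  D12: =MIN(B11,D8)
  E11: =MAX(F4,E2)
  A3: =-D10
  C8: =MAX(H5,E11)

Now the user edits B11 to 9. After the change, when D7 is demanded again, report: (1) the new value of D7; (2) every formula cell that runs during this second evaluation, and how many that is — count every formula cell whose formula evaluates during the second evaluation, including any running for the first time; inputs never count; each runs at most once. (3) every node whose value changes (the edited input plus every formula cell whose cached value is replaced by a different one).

Demanding D7 again yields -250.
1 formula cells run: D12.
The nodes whose values change: B11.
Note the absorption at D12: it re-runs yet its value is the same, leaving the output's value untouched.

First demand of the output computes:
  D12 = MIN(0, -5) = -5
  E6 = ABS(-5) = 5
  F12 = MIN(-5, -5) = -5
  A8 = 5 * -5 = -25
  C9 = MAX(-5, -5) = -5
  D10 = 5 - -5 = 10
  D7 = -25 * 10 = -250

After the edit, cleaning proceeds:
  D12: a read changed (B11 0->9) — executes, giving -5 — identical to its old value.
  F12: dirty, but its reads are unchanged (D12 unchanged, D8 unchanged); cached -5 stands.
  A8: dirty, but its reads are unchanged (E6 unchanged, F12 unchanged); cached -25 stands.
  C9: dirty, but its reads are unchanged (F12 unchanged, D8 unchanged); cached -5 stands.
  D10: dirty, but its reads are unchanged (E6 unchanged, C9 unchanged); cached 10 stands.
  D7: dirty, but its reads are unchanged (A8 unchanged, D10 unchanged); cached -250 stands.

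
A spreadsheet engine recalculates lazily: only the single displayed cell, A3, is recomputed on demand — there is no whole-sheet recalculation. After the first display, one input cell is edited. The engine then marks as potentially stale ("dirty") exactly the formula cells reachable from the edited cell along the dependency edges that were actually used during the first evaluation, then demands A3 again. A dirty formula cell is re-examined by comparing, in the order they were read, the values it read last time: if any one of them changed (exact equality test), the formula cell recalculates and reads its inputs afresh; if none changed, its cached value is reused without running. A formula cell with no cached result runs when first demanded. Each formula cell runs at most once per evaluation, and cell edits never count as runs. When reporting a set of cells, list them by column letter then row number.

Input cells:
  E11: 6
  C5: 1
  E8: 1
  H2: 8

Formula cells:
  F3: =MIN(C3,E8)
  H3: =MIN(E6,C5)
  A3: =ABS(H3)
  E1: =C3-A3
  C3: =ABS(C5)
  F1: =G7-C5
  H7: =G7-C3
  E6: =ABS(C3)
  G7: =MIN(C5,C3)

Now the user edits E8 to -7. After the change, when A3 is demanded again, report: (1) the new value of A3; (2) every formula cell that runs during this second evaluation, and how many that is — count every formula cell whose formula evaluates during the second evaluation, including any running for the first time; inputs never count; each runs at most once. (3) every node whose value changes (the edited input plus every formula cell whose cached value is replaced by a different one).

First evaluation (everything demanded from the output):
  C3 = ABS(1) = 1
  E6 = ABS(1) = 1
  H3 = MIN(1, 1) = 1
  A3 = ABS(1) = 1

Propagation after the edit:
  E8 feeds no computation that the output demands — nothing is marked dirty and nothing runs.

Key observation: E8 is never demanded by the output, so the edit triggers no recomputation at all.

New value of A3: 1.
Formula cells that run: none — 0 in total.
Values that change: E8.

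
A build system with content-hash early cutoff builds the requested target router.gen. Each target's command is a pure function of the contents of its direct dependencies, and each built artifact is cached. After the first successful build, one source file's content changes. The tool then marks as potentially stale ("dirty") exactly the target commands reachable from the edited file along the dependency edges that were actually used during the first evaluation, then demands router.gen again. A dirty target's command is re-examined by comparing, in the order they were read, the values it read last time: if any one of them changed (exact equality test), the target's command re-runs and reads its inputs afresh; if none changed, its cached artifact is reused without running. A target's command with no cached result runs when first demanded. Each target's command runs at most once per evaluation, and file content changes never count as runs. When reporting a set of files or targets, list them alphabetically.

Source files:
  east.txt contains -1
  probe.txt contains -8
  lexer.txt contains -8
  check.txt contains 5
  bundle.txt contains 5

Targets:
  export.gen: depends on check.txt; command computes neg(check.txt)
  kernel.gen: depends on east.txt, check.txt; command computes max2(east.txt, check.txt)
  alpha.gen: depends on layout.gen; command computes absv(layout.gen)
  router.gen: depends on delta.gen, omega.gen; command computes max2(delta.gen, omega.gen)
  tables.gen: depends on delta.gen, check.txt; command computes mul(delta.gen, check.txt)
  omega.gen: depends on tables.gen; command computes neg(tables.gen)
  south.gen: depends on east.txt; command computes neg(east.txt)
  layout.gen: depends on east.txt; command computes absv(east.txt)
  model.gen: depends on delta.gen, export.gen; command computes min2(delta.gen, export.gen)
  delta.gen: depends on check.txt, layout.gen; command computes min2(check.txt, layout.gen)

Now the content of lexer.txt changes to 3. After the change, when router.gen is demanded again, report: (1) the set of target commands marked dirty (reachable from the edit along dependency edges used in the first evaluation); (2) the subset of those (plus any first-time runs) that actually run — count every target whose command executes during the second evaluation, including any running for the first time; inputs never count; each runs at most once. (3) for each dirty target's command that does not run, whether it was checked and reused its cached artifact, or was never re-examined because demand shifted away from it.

First evaluation (everything demanded from the output):
  layout.gen = absv(-1) = 1
  delta.gen = min2(5, 1) = 1
  tables.gen = mul(1, 5) = 5
  omega.gen = neg(5) = -5
  router.gen = max2(1, -5) = 1

Propagation after the edit:
  lexer.txt feeds no computation that the output demands — nothing is marked dirty and nothing runs.

Key observation: lexer.txt is never demanded by the output, so the edit triggers no recomputation at all.

Marked dirty: none.
Target commands that run: none — 0 in total.
Every dirty target's command ran.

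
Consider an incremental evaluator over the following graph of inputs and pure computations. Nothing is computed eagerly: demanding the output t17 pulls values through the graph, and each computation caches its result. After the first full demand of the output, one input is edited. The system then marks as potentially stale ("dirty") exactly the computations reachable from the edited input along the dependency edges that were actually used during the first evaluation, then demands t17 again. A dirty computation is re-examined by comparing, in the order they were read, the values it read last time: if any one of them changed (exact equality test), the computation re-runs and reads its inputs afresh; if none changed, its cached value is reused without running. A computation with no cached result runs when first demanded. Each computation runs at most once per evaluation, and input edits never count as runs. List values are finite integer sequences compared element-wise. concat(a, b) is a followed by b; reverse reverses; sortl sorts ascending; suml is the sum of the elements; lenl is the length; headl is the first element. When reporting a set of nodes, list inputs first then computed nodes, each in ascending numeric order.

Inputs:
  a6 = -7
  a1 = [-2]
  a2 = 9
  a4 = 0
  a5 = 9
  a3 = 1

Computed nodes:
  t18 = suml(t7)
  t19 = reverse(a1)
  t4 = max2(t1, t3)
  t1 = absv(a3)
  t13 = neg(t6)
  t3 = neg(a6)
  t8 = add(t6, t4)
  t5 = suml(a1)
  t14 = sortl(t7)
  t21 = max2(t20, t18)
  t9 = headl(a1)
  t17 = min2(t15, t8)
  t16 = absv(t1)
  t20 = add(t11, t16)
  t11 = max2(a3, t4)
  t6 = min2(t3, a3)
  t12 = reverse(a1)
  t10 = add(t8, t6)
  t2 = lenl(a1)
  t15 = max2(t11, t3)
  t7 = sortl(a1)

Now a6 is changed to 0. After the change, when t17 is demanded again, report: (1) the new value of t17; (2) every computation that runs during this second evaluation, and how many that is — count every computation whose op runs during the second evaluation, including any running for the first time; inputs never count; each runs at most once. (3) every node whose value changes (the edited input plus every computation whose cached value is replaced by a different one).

t17 now evaluates to 1.
Run set: t3, t4, t6, t8, t11, t15, t17 (7 run).
Changed values: a6, t3, t4, t6, t8, t11, t15, t17.

Initial pass — values computed on the first demand:
  t1 = absv(1) = 1
  t3 = neg(-7) = 7
  t4 = max2(1, 7) = 7
  t6 = min2(7, 1) = 1
  t8 = add(1, 7) = 8
  t11 = max2(1, 7) = 7
  t15 = max2(7, 7) = 7
  t17 = min2(7, 8) = 7

Second demand — change propagation:
  t3: re-runs because a6 -7->0; new result 0.
  t4: re-runs because t3 7->0; new result 1.
  t6: re-runs because t3 7->0; new result 0.
  t8: re-runs because t6 1->0; t4 7->1; new result 1.
  t11: re-runs because t4 7->1; new result 1.
  t15: re-runs because t11 7->1; t3 7->0; new result 1.
  t17: re-runs because t15 7->1; t8 8->1; new result 1.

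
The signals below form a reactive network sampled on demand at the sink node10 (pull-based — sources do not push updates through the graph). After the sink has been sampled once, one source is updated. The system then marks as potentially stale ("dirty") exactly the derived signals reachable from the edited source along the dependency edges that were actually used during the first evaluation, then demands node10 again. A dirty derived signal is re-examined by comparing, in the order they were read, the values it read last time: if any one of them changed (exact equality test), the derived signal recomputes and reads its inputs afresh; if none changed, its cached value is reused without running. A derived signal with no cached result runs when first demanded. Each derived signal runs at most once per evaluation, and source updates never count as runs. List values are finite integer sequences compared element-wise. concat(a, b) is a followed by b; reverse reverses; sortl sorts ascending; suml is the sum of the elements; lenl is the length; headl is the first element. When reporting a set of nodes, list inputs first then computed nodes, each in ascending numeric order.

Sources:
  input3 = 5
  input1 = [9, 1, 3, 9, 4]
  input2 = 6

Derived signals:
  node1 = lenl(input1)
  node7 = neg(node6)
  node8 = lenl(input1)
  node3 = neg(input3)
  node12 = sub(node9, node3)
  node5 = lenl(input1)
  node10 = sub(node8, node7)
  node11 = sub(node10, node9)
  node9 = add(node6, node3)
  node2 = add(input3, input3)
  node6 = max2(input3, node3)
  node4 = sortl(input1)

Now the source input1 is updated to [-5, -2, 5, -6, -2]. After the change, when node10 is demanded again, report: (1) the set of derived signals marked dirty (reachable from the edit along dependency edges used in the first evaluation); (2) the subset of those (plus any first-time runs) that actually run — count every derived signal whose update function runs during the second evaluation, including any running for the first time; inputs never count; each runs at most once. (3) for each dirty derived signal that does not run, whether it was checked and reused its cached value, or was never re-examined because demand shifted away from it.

Dirty set: node8, node10.
Run set: node8 (1 run).
Re-examined without running (cache reused): node10.
The important point: node8 recomputes to an identical value, and the output ends up unchanged.

Initial pass — values computed on the first demand:
  node3 = neg(5) = -5
  node6 = max2(5, -5) = 5
  node7 = neg(5) = -5
  node8 = lenl([9, 1, 3, 9, 4]) = 5
  node10 = sub(5, -5) = 10

Second demand — change propagation:
  node8: re-runs because input1 [9, 1, 3, 9, 4]->[-5, -2, 5, -6, -2]; new result 5 (unchanged).
  node10: re-examined; everything it read last time is the same (node8 unchanged, node7 unchanged) — cache 10 kept, no run.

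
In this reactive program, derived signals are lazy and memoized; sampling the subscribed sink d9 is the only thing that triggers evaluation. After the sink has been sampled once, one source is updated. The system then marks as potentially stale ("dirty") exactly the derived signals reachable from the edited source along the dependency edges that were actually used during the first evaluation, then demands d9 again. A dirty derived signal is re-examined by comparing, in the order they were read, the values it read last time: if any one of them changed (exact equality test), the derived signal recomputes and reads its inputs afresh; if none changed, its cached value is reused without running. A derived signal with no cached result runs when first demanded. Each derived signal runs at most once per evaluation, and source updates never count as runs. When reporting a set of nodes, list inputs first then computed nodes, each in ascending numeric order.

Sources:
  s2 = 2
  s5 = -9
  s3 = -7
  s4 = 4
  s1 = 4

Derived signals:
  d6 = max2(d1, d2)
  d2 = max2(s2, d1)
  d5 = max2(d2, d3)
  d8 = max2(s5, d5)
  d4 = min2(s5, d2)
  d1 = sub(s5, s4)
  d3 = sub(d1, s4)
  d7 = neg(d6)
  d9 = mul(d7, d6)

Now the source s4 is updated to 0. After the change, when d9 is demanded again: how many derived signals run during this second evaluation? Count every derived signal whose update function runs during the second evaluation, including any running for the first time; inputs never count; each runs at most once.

3 derived signals run: d1, d2, d6.
Note where the cutoff bites: d7 is checked, finds nothing changed, and keeps its cache.

First demand of the output computes:
  d1 = sub(-9, 4) = -13
  d2 = max2(2, -13) = 2
  d6 = max2(-13, 2) = 2
  d7 = neg(2) = -2
  d9 = mul(-2, 2) = -4

After the edit, cleaning proceeds:
  d1: a read changed (s4 4->0) — executes, giving -9.
  d2: a read changed (d1 -13->-9) — executes, giving 2 — identical to its old value.
  d6: a read changed (d1 -13->-9) — executes, giving 2 — identical to its old value.
  d7: dirty, but its reads are unchanged (d6 unchanged); cached -2 stands.
  d9: dirty, but its reads are unchanged (d7 unchanged, d6 unchanged); cached -4 stands.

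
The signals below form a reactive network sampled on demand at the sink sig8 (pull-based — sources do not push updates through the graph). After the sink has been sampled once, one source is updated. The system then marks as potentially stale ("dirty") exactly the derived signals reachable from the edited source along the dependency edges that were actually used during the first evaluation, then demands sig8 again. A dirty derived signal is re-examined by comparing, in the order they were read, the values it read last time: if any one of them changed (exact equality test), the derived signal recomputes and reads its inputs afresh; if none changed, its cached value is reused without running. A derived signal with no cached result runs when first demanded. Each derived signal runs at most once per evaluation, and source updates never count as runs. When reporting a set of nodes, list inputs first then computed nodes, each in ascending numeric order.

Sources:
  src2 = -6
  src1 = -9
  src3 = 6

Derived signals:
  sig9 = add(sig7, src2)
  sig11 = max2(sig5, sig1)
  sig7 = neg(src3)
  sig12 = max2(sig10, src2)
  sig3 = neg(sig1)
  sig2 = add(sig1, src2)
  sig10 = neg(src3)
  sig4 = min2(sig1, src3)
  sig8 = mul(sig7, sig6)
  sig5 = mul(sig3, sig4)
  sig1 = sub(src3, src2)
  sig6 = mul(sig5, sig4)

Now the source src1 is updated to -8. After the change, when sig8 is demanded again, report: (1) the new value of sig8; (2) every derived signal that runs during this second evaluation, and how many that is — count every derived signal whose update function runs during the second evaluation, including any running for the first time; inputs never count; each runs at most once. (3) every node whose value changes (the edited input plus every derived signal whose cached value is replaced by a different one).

Initial pass — values computed on the first demand:
  sig1 = sub(6, -6) = 12
  sig3 = neg(12) = -12
  sig4 = min2(12, 6) = 6
  sig5 = mul(-12, 6) = -72
  sig6 = mul(-72, 6) = -432
  sig7 = neg(6) = -6
  sig8 = mul(-6, -432) = 2592

Second demand — change propagation:
  no demanded computation ever read src1, so the edit dirties nothing and nothing runs.

The important point: nothing the output needs ever reads src1, so the edit is invisible to it.

sig8 now evaluates to 2592.
Run set: none (0 run).
Changed values: src1.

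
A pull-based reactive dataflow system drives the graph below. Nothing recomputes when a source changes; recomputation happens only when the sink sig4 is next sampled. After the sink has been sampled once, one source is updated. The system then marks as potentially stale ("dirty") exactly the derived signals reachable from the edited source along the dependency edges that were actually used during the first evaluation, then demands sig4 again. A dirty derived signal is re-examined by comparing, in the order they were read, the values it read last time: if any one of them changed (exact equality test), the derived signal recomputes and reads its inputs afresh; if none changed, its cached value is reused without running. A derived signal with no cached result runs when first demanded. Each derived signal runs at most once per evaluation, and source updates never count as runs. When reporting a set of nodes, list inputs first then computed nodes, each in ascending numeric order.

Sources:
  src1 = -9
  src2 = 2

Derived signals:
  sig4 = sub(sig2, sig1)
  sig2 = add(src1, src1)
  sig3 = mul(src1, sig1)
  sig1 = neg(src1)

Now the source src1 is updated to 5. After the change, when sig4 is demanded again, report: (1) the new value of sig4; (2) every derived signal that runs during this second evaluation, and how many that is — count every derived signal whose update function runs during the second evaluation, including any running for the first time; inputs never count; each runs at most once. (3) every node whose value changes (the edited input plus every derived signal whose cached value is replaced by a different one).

New value of sig4: 15.
Derived signals that run: sig1, sig2, sig4 — 3 in total.
Values that change: src1, sig1, sig2, sig4.

First evaluation (everything demanded from the output):
  sig1 = neg(-9) = 9
  sig2 = add(-9, -9) = -18
  sig4 = sub(-18, 9) = -27

Propagation after the edit:
  sig1: runs — src1 -9->5; result -5.
  sig2: runs — src1 -9->5; src1 -9->5; result 10.
  sig4: runs — sig2 -18->10; sig1 9->-5; result 15.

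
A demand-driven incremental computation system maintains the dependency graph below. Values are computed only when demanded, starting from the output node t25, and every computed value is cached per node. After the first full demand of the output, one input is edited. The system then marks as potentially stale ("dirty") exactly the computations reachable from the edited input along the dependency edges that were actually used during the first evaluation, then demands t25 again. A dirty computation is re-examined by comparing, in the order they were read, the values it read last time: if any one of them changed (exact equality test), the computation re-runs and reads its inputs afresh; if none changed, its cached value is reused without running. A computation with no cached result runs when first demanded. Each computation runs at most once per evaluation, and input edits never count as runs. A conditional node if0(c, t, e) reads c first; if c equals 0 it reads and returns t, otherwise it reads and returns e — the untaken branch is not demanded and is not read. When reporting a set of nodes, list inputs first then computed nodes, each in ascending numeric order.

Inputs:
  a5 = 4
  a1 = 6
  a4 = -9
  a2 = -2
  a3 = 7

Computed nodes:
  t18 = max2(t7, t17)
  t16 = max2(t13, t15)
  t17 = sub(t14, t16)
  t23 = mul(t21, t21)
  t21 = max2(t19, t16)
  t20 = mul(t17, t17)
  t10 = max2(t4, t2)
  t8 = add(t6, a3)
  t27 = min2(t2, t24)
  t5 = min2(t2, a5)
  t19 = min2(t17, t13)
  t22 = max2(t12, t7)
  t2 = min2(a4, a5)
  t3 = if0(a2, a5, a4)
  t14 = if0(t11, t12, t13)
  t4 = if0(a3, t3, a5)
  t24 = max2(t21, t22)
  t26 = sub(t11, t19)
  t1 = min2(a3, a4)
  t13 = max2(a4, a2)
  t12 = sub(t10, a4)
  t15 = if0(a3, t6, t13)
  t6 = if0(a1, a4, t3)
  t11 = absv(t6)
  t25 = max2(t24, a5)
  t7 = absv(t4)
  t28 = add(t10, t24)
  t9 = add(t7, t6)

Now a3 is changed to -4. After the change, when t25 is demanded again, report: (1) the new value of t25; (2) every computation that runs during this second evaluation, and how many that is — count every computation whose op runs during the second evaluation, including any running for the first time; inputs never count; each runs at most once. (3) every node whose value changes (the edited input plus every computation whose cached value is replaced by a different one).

New value of t25: 13.
Computations that run: t4, t15 — 2 in total.
Values that change: a3.
Key observation: the cutoff stops propagation at t7 — its inputs' values are unchanged, so it reuses its cache.

First evaluation (everything demanded from the output):
  t2 = min2(-9, 4) = -9
  t3 = if0(a2=-2 -> else branch a4) = -9
  t4 = if0(a3=7 -> else branch a5) = 4
  t6 = if0(a1=6 -> else branch t3) = -9
  t7 = absv(4) = 4
  t10 = max2(4, -9) = 4
  t11 = absv(-9) = 9
  t12 = sub(4, -9) = 13
  t13 = max2(-9, -2) = -2
  t14 = if0(t11=9 -> else branch t13) = -2
  t15 = if0(a3=7 -> else branch t13) = -2
  t16 = max2(-2, -2) = -2
  t17 = sub(-2, -2) = 0
  t19 = min2(0, -2) = -2
  t21 = max2(-2, -2) = -2
  t22 = max2(13, 4) = 13
  t24 = max2(-2, 13) = 13
  t25 = max2(13, 4) = 13

Propagation after the edit:
  t4: runs — a3 7->-4; result 4 (same value as before).
  t7: checked — values it read are unchanged (t4 unchanged); reused cached 4 without running.
  t10: checked — values it read are unchanged (t4 unchanged, t2 unchanged); reused cached 4 without running.
  t12: checked — values it read are unchanged (t10 unchanged, a4 unchanged); reused cached 13 without running.
  t15: runs — a3 7->-4; result -2 (same value as before).
  t16: checked — values it read are unchanged (t13 unchanged, t15 unchanged); reused cached -2 without running.
  t17: checked — values it read are unchanged (t14 unchanged, t16 unchanged); reused cached 0 without running.
  t19: checked — values it read are unchanged (t17 unchanged, t13 unchanged); reused cached -2 without running.
  t21: checked — values it read are unchanged (t19 unchanged, t16 unchanged); reused cached -2 without running.
  t22: checked — values it read are unchanged (t12 unchanged, t7 unchanged); reused cached 13 without running.
  t24: checked — values it read are unchanged (t21 unchanged, t22 unchanged); reused cached 13 without running.
  t25: checked — values it read are unchanged (t24 unchanged, a5 unchanged); reused cached 13 without running.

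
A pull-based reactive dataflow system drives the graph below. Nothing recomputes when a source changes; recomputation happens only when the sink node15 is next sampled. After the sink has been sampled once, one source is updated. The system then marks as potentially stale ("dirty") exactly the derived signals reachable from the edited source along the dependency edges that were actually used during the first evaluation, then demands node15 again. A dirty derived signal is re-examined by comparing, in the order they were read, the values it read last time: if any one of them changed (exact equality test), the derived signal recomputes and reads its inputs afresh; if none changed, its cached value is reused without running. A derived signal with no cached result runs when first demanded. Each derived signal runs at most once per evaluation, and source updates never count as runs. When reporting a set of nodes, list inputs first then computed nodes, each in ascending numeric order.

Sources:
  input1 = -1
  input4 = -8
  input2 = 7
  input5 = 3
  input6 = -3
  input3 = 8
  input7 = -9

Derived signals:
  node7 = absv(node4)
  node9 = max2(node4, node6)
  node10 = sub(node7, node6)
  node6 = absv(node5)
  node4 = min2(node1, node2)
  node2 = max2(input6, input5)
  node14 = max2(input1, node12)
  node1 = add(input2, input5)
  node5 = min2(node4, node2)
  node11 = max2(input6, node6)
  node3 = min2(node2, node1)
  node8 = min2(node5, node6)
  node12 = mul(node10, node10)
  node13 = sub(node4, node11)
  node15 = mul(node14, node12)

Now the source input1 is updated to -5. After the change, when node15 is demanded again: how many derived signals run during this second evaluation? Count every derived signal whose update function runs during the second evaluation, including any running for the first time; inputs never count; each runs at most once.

Derived signals that run: node14 — 1 in total.
Key observation: the change is absorbed at node14 — it re-runs but produces the same value, and the output's value is unchanged.

First evaluation (everything demanded from the output):
  node1 = add(7, 3) = 10
  node2 = max2(-3, 3) = 3
  node4 = min2(10, 3) = 3
  node5 = min2(3, 3) = 3
  node6 = absv(3) = 3
  node7 = absv(3) = 3
  node10 = sub(3, 3) = 0
  node12 = mul(0, 0) = 0
  node14 = max2(-1, 0) = 0
  node15 = mul(0, 0) = 0

Propagation after the edit:
  node14: runs — input1 -1->-5; result 0 (same value as before).
  node15: checked — values it read are unchanged (node14 unchanged, node12 unchanged); reused cached 0 without running.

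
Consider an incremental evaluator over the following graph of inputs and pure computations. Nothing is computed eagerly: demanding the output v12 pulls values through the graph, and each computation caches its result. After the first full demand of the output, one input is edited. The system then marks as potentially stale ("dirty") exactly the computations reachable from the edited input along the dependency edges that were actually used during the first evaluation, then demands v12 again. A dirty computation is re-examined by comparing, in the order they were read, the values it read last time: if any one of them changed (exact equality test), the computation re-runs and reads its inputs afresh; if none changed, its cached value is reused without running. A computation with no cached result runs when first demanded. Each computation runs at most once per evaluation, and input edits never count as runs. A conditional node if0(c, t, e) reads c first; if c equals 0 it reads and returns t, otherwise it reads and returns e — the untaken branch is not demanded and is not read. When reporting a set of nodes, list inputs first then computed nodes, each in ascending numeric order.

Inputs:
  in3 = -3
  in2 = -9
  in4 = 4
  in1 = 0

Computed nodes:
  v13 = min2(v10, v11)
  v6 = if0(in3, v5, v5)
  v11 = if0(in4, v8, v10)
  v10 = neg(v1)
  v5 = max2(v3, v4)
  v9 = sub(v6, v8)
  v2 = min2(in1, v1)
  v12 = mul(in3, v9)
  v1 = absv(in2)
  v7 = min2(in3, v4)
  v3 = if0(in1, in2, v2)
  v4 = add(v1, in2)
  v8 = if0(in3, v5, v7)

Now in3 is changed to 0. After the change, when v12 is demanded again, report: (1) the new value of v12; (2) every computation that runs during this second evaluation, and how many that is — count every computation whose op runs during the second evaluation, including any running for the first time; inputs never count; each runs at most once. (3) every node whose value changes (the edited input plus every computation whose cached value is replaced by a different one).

v12 now evaluates to 0.
Run set: v6, v8, v9, v12 (4 run).
Changed values: in3, v8, v9, v12.
The important point: the flipped condition redirects demand; v7 is left stale, never re-checked.

Initial pass — values computed on the first demand:
  v1 = absv(-9) = 9
  v3 = if0(in1=0 -> then branch in2) = -9
  v4 = add(9, -9) = 0
  v5 = max2(-9, 0) = 0
  v6 = if0(in3=-3 -> else branch v5) = 0
  v7 = min2(-3, 0) = -3
  v8 = if0(in3=-3 -> else branch v7) = -3
  v9 = sub(0, -3) = 3
  v12 = mul(-3, 3) = -9

Second demand — change propagation:
  v6: re-runs because in3 -3->0; new result 0 (unchanged).
  v7: dirty yet unreached — the second evaluation never asks for it.
  v8: re-runs because in3 -3->0; new result 0.
  v9: re-runs because v8 -3->0; new result 0.
  v12: re-runs because in3 -3->0; v9 3->0; new result 0.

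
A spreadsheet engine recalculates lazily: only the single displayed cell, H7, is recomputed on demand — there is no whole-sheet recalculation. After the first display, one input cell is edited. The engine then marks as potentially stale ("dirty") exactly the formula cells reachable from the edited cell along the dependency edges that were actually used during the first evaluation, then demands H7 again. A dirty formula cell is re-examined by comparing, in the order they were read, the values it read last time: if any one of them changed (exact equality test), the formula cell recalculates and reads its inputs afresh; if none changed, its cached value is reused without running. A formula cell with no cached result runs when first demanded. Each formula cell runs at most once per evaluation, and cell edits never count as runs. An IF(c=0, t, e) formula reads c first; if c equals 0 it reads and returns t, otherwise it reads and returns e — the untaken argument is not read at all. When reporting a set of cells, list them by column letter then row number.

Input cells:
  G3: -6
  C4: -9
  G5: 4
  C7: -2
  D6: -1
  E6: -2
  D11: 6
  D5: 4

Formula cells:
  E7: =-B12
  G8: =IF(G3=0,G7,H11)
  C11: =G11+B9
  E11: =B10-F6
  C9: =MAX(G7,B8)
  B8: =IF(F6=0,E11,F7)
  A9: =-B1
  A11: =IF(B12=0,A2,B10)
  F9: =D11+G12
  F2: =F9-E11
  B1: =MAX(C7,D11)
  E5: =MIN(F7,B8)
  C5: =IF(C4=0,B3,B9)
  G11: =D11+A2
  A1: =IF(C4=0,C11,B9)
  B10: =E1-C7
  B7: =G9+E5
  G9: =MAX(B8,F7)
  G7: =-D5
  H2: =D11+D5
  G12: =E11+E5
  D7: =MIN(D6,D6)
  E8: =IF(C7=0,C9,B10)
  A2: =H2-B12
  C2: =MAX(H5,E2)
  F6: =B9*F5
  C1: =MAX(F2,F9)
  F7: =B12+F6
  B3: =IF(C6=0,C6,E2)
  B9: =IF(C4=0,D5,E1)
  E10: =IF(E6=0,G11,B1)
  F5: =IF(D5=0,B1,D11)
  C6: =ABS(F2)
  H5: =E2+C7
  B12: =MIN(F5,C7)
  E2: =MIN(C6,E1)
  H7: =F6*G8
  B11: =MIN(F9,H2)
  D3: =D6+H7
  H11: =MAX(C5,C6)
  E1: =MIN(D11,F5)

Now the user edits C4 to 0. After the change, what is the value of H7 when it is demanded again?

New value of H7: 672.
Key observation: a condition flipped, so demand reaches new nodes — B3, E2 run for the first time.

First evaluation (everything demanded from the output):
  F5 = IF(D5=0: D5=4 -> else branch D11) = 6
  B12 = MIN(6, -2) = -2
  E1 = MIN(6, 6) = 6
  B9 = IF(C4=0: C4=-9 -> else branch E1) = 6
  B10 = 6 - -2 = 8
  C5 = IF(C4=0: C4=-9 -> else branch B9) = 6
  F6 = 6 * 6 = 36
  E11 = 8 - 36 = -28
  F7 = -2 + 36 = 34
  B8 = IF(F6=0: F6=36 -> else branch F7) = 34
  E5 = MIN(34, 34) = 34
  G12 = -28 + 34 = 6
  F9 = 6 + 6 = 12
  F2 = 12 - -28 = 40
  C6 = ABS(40) = 40
  H11 = MAX(6, 40) = 40
  G8 = IF(G3=0: G3=-6 -> else branch H11) = 40
  H7 = 36 * 40 = 1440

Propagation after the edit:
  B9: runs — C4 -9->0; result 4.
  F6: runs — B9 6->4; result 24.
  E11: runs — F6 36->24; result -16.
  F7: runs — F6 36->24; result 22.
  B8: runs — F6 36->24; F7 34->22; result 22.
  E5: runs — F7 34->22; B8 34->22; result 22.
  G12: runs — E11 -28->-16; E5 34->22; result 6 (same value as before).
  F9: checked — values it read are unchanged (D11 unchanged, G12 unchanged); reused cached 12 without running.
  F2: runs — E11 -28->-16; result 28.
  C6: runs — F2 40->28; result 28.
  E2: demanded for the first time — runs, produces 6.
  B3: demanded for the first time — runs, produces 6.
  C5: runs — C4 -9->0; B9 6->4; result 6 (same value as before).
  H11: runs — C6 40->28; result 28.
  G8: runs — H11 40->28; result 28.
  H7: runs — F6 36->24; G8 40->28; result 672.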